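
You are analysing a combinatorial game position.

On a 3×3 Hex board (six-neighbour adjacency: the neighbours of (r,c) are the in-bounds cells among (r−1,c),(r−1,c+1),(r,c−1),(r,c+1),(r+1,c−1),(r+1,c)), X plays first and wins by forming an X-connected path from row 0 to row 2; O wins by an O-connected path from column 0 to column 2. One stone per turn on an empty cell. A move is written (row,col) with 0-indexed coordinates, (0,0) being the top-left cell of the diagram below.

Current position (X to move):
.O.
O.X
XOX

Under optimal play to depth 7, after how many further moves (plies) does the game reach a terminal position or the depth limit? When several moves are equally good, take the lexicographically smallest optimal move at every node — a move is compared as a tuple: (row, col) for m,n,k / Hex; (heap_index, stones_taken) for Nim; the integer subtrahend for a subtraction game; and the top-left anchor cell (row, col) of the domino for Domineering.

p1 X@[.O./O.X/XOX]: (0,0)[XO./O.X/XOX]-1 (0,2)[.OX/O.X/XOX]+1* (1,1)[.O./OXX/XOX]-1
p2 O@[.OX/O.X/XOX] terminal -1; root [.O./O.X/XOX] d7

PV length from [.O./O.X/XOX]: 1 ply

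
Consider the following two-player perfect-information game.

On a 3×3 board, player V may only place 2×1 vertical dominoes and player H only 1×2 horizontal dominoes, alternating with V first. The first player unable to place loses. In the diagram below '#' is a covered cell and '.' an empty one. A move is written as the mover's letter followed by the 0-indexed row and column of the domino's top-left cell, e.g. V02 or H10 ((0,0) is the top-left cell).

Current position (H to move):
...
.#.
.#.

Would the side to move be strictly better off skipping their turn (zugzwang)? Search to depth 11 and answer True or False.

zugzwang(.../.#./.#., H) = False

p1 H@[.../.#./.#.]: H00[##./.#./.#.]-1* H01[.##/.#./.#.]-1
p2 V@[##./.#./.#.]: V02[###/.##/.#.]+1* V10[##./##./##.]+1 V12[##./.##/.##]+1
p3 H@[###/.##/.#.] terminal -1; root [.../.#./.#.] d11
if H skipped the turn, V would face:
~ p1 V@[.../.#./.#.]: V00[#../##./.#.]+1* V02[..#/.##/.#.]+1 V10[.../##./##.]+1 V12[.../.##/.##]+1
~ p2 H@[#../##./.#.]: H01[###/##./.#.]-1*
~ p3 V@[###/##./.#.]: V12[###/###/.##]+1*
~ p4 H@[###/###/.##] terminal -1; root [.../.#./.#.] d11
compare (H): move=-1 vs pass=-1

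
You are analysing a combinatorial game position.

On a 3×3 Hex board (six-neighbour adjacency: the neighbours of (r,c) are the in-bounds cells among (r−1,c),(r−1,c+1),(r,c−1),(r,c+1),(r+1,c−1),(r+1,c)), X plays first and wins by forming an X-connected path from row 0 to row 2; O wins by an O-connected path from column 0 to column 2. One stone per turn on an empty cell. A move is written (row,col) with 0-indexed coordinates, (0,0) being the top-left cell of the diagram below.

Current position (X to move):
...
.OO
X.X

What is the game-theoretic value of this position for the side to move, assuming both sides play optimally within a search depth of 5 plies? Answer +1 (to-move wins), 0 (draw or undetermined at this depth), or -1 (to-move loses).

value(.../.OO/X.X, X) = +1

ply 1, X at .../.OO/X.X | (0,0)=-1→X../.OO/X.X; (0,1)=-1→.X./.OO/X.X; (0,2)=-1→..X/.OO/X.X; (1,0)=+1→.../XOO/X.X*; (2,1)=-1→.../.OO/XXX
ply 2, O at .../XOO/X.X | (0,0)=-1→O../XOO/X.X*; (0,1)=-1→.O./XOO/X.X; (0,2)=-1→..O/XOO/X.X; (2,1)=-1→.../XOO/XOX
ply 3, X at O../XOO/X.X | (0,1)=+1→OX./XOO/X.X*; (0,2)=-1→O.X/XOO/X.X; (2,1)=-1→O../XOO/XXX
ply 4: OX./XOO/X.X is terminal -1 (O); from .../.OO/X.X depth 5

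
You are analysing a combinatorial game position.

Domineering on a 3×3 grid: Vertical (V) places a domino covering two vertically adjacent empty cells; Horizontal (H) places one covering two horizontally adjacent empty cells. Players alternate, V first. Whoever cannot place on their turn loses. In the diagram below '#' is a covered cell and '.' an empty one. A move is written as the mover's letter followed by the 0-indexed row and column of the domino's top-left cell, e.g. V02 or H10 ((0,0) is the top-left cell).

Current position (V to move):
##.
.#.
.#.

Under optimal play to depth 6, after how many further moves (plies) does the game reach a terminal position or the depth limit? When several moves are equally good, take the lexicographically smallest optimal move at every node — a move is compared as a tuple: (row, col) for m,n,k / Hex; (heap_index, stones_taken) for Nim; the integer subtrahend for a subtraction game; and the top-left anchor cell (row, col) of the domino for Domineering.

PV length from [##./.#./.#.]: 1 ply

p1 V@[##./.#./.#.]: V02[###/.##/.#.]+1* V10[##./##./##.]+1 V12[##./.##/.##]+1
p2 H@[###/.##/.#.] terminal -1; root [##./.#./.#.] d6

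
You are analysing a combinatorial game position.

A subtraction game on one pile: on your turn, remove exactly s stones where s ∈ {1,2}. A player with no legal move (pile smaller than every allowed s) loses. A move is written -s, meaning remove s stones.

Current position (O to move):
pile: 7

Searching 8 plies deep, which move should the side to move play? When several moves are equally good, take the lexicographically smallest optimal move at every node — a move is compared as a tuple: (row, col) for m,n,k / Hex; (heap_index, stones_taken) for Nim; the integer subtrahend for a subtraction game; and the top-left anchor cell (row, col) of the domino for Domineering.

p1 O@[7]: -1[6]+1* -2[5]-1
p2 X@[6]: -1[5]-1* -2[4]-1
p3 O@[5]: -1[4]-1 -2[3]+1*
p4 X@[3]: -1[2]-1* -2[1]-1
p5 O@[2]: -1[1]-1 -2[0]+1*
p6 X@[0] terminal -1; root [7] d8

O's best at [7]: -1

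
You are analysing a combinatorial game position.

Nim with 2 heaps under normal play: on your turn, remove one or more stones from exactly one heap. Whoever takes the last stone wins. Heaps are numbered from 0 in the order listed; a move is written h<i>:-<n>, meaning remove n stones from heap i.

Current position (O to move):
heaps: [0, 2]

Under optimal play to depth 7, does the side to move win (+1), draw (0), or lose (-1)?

value((0,2), O) = +1

p1 O@[(0,2)]: h1:-1[(0,1)]-1 h1:-2[(0,0)]+1*
p2 X@[(0,0)] terminal -1; root [(0,2)] d7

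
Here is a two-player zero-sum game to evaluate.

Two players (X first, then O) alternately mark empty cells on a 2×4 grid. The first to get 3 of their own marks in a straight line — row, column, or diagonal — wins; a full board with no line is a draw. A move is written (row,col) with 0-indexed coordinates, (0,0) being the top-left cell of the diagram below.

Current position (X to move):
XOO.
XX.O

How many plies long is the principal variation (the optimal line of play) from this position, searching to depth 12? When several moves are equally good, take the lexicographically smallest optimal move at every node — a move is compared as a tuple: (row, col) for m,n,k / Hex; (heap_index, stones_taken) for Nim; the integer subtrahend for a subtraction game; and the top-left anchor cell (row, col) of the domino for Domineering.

[XOO./XX.O] X move#1: (0,3):+0/XOOX/XX.O, (1,2):+1/XOO./XXXO*
[XOO./XXXO] end (terminal -1, O#2); searched XOO./XX.O to 12

PV length from [XOO./XX.O]: 1 ply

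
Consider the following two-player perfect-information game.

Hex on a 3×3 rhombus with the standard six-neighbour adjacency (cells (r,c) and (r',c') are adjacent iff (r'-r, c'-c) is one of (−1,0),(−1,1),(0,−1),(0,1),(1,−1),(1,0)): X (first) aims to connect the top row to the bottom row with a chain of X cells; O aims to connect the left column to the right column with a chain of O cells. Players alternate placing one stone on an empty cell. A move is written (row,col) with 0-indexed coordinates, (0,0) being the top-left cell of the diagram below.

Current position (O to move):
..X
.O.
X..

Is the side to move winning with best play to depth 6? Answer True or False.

O winning at [..X/.O./X..]: False

p1 O@[..X/.O./X..]: (0,0)[O.X/.O./X..]-1* (0,1)[.OX/.O./X..]-1 (1,0)[..X/OO./X..]-1 (1,2)[..X/.OO/X..]-1 (2,1)[..X/.O./XO.]-1 (2,2)[..X/.O./X.O]-1
p2 X@[O.X/.O./X..]: (0,1)[OXX/.O./X..]+1* (1,0)[O.X/XO./X..]+1 (1,2)[O.X/.OX/X..]+1 (2,1)[O.X/.O./XX.]-1 (2,2)[O.X/.O./X.X]-1
p3 O@[OXX/.O./X..]: (1,0)[OXX/OO./X..]-1* (1,2)[OXX/.OO/X..]-1 (2,1)[OXX/.O./XO.]-1 (2,2)[OXX/.O./X.O]-1
p4 X@[OXX/OO./X..]: (1,2)[OXX/OOX/X..]+1* (2,1)[OXX/OO./XX.]-1 (2,2)[OXX/OO./X.X]-1
p5 O@[OXX/OOX/X..]: (2,1)[OXX/OOX/XO.]-1* (2,2)[OXX/OOX/X.O]-1
p6 X@[OXX/OOX/XO.]: (2,2)[OXX/OOX/XOX]+1*
p7 O@[OXX/OOX/XOX] terminal -1; root [..X/.O./X..] d6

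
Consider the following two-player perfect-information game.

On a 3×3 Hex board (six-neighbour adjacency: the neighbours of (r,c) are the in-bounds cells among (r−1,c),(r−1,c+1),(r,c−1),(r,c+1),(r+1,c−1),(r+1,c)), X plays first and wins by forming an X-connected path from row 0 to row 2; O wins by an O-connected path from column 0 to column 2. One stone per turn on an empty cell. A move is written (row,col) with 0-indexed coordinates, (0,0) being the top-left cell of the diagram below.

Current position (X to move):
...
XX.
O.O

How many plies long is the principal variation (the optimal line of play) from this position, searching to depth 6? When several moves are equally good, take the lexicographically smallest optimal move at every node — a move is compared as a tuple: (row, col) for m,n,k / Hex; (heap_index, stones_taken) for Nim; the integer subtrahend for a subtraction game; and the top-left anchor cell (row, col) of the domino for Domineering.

PV length from [.../XX./O.O]: 3 plies

ply 1, X at .../XX./O.O | (0,0)=-1→X../XX./O.O; (0,1)=-1→.X./XX./O.O; (0,2)=-1→..X/XX./O.O; (1,2)=-1→.../XXX/O.O; (2,1)=+1→.../XX./OXO*
ply 2, O at .../XX./OXO | (0,0)=-1→O../XX./OXO*; (0,1)=-1→.O./XX./OXO; (0,2)=-1→..O/XX./OXO; (1,2)=-1→.../XXO/OXO
ply 3, X at O../XX./OXO | (0,1)=+1→OX./XX./OXO*; (0,2)=+1→O.X/XX./OXO; (1,2)=+1→O../XXX/OXO
ply 4: OX./XX./OXO is terminal -1 (O); from .../XX./O.O depth 6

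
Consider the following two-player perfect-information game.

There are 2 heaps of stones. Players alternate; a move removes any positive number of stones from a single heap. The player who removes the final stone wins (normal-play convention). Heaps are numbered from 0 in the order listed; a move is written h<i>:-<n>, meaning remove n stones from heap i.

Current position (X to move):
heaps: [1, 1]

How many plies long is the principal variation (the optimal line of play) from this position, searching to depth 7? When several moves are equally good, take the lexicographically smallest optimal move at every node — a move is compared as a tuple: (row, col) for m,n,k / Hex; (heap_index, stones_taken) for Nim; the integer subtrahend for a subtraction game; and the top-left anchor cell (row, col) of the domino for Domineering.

PV length from [(1,1)]: 2 plies

[(1,1)] X move#1: h0:-1:-1/(0,1)*, h1:-1:-1/(1,0)
[(0,1)] O move#2: h1:-1:+1/(0,0)*
[(0,0)] end (terminal -1, X#3); searched (1,1) to 7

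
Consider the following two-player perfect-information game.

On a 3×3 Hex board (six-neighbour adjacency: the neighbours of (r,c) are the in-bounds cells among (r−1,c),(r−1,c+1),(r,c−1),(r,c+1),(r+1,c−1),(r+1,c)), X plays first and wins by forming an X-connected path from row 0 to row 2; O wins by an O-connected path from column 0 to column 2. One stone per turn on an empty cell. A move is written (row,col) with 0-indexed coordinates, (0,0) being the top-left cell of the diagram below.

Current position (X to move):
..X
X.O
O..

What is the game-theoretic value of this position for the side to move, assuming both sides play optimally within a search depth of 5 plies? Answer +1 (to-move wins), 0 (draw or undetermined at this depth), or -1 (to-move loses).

p1 X@[..X/X.O/O..]: (0,0)[X.X/X.O/O..]-1* (0,1)[.XX/X.O/O..]-1 (1,1)[..X/XXO/O..]-1 (2,1)[..X/X.O/OX.]-1 (2,2)[..X/X.O/O.X]-1
p2 O@[X.X/X.O/O..]: (0,1)[XOX/X.O/O..]+1* (1,1)[X.X/XOO/O..]+1 (2,1)[X.X/X.O/OO.]+1 (2,2)[X.X/X.O/O.O]+1
p3 X@[XOX/X.O/O..]: (1,1)[XOX/XXO/O..]-1* (2,1)[XOX/X.O/OX.]-1 (2,2)[XOX/X.O/O.X]-1
p4 O@[XOX/XXO/O..]: (2,1)[XOX/XXO/OO.]+1* (2,2)[XOX/XXO/O.O]-1
p5 X@[XOX/XXO/OO.] terminal -1; root [..X/X.O/O..] d5

value(..X/X.O/O.., X) = -1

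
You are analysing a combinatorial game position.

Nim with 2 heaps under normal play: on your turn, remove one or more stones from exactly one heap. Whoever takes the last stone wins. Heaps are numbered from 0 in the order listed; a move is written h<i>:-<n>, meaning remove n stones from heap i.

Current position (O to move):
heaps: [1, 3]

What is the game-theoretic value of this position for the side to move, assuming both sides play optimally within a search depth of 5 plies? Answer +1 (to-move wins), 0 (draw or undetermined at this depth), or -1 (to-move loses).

value((1,3), O) = +1

p1 O@[(1,3)]: h0:-1[(0,3)]-1 h1:-1[(1,2)]-1 h1:-2[(1,1)]+1* h1:-3[(1,0)]-1
p2 X@[(1,1)]: h0:-1[(0,1)]-1* h1:-1[(1,0)]-1
p3 O@[(0,1)]: h1:-1[(0,0)]+1*
p4 X@[(0,0)] terminal -1; root [(1,3)] d5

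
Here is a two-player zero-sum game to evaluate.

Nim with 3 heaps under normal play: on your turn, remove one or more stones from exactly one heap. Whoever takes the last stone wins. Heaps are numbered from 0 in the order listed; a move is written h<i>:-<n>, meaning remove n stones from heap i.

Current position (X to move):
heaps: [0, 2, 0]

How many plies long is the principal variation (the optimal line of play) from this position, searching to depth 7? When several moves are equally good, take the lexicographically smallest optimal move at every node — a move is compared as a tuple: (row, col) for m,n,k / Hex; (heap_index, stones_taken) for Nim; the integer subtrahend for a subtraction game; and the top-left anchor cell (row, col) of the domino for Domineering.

PV length from [(0,2,0)]: 1 ply

[(0,2,0)] X move#1: h1:-1:-1/(0,1,0), h1:-2:+1/(0,0,0)*
[(0,0,0)] end (terminal -1, O#2); searched (0,2,0) to 7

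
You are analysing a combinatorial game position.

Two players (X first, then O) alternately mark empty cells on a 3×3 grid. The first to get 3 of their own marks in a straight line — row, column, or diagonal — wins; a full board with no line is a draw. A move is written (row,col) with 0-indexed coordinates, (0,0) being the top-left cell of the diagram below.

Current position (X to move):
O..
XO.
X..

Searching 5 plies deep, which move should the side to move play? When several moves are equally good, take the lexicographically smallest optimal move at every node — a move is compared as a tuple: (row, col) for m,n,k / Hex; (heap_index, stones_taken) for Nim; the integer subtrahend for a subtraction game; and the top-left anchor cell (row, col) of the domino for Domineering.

[O../XO./X..] X move#1: (0,1):-1/OX./XO./X.., (0,2):-1/O.X/XO./X.., (1,2):-1/O../XOX/X.., (2,1):-1/O../XO./XX., (2,2):+0/O../XO./X.X*
[O../XO./X.X] O move#2: (0,1):-1/OO./XO./X.X, (0,2):-1/O.O/XO./X.X, (1,2):-1/O../XOO/X.X, (2,1):+0/O../XO./XOX*
[O../XO./XOX] X move#3: (0,1):+0/OX./XO./XOX*, (0,2):-1/O.X/XO./XOX, (1,2):-1/O../XOX/XOX
[OX./XO./XOX] O move#4: (0,2):+0/OXO/XO./XOX*, (1,2):+0/OX./XOO/XOX
[OXO/XO./XOX] X move#5: (1,2):+0/OXO/XOX/XOX*
[OXO/XOX/XOX] end (terminal +0, O#6); searched O../XO./X.. to 5

X's best at [O../XO./X..]: (2,2)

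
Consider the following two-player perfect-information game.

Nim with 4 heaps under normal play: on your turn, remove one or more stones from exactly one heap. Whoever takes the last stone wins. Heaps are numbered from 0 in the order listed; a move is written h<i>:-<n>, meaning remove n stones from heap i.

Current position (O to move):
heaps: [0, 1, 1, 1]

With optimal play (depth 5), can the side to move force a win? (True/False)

O winning at [(0,1,1,1)]: True

ply 1, O at (0,1,1,1) | h1:-1=+1→(0,0,1,1)*; h2:-1=+1→(0,1,0,1); h3:-1=+1→(0,1,1,0)
ply 2, X at (0,0,1,1) | h2:-1=-1→(0,0,0,1)*; h3:-1=-1→(0,0,1,0)
ply 3, O at (0,0,0,1) | h3:-1=+1→(0,0,0,0)*
ply 4: (0,0,0,0) is terminal -1 (X); from (0,1,1,1) depth 5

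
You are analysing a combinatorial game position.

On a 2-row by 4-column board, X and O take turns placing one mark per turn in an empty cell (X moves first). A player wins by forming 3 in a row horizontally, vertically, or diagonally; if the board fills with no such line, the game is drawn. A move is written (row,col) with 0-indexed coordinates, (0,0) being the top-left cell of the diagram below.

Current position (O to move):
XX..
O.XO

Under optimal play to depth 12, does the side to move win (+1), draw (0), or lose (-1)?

value(XX../O.XO, O) = 0

p1 O@[XX../O.XO]: (0,2)[XXO./O.XO]+0* (0,3)[XX.O/O.XO]-1 (1,1)[XX../OOXO]-1
p2 X@[XXO./O.XO]: (0,3)[XXOX/O.XO]+0* (1,1)[XXO./OXXO]+0
p3 O@[XXOX/O.XO]: (1,1)[XXOX/OOXO]+0*
p4 X@[XXOX/OOXO] terminal +0; root [XX../O.XO] d12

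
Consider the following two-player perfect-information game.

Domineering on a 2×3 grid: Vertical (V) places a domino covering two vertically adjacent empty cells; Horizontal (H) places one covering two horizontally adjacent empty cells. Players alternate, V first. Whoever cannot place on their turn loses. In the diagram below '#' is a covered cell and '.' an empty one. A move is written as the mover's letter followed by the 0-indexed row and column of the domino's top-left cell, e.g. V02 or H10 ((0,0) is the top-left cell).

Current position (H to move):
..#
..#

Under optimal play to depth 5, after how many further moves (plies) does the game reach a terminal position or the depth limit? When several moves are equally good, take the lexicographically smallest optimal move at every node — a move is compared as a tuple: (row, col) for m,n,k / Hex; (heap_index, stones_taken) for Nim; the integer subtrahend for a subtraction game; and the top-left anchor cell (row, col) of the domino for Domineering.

PV length from [..#/..#]: 1 ply

ply 1, H at ..#/..# | H00=+1→###/..#*; H10=+1→..#/###
ply 2: ###/..# is terminal -1 (V); from ..#/..# depth 5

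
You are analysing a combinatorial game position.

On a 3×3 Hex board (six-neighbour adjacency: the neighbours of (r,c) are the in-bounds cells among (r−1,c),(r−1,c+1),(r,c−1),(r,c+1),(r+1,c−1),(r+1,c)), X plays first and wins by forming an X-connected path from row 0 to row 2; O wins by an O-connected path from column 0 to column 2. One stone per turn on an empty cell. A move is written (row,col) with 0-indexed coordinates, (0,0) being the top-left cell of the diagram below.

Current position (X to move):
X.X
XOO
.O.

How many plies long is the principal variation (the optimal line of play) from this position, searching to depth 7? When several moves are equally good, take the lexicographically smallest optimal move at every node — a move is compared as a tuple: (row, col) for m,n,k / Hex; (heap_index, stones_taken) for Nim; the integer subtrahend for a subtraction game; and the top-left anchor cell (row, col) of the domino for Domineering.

p1 X@[X.X/XOO/.O.]: (0,1)[XXX/XOO/.O.]-1 (2,0)[X.X/XOO/XO.]+1* (2,2)[X.X/XOO/.OX]-1
p2 O@[X.X/XOO/XO.] terminal -1; root [X.X/XOO/.O.] d7

PV length from [X.X/XOO/.O.]: 1 ply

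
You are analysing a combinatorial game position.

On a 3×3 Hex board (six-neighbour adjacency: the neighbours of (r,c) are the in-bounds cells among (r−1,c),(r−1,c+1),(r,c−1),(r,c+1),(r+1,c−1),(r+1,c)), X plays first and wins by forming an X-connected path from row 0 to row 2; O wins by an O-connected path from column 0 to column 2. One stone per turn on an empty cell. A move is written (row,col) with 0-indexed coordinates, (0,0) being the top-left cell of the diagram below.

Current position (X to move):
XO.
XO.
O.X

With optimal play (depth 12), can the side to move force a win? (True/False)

X winning at [XO./XO./O.X]: False

p1 X@[XO./XO./O.X]: (0,2)[XOX/XO./O.X]-1* (1,2)[XO./XOX/O.X]-1 (2,1)[XO./XO./OXX]-1
p2 O@[XOX/XO./O.X]: (1,2)[XOX/XOO/O.X]+1* (2,1)[XOX/XO./OOX]-1
p3 X@[XOX/XOO/O.X] terminal -1; root [XO./XO./O.X] d12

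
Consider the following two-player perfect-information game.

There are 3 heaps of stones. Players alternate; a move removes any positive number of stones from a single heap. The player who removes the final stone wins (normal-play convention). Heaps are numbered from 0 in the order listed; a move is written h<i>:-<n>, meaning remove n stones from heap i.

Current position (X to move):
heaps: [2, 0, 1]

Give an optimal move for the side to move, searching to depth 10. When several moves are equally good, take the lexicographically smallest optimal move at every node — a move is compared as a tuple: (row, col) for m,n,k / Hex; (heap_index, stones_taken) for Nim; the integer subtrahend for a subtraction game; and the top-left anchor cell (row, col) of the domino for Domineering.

p1 X@[(2,0,1)]: h0:-1[(1,0,1)]+1* h0:-2[(0,0,1)]-1 h2:-1[(2,0,0)]-1
p2 O@[(1,0,1)]: h0:-1[(0,0,1)]-1* h2:-1[(1,0,0)]-1
p3 X@[(0,0,1)]: h2:-1[(0,0,0)]+1*
p4 O@[(0,0,0)] terminal -1; root [(2,0,1)] d10

X's best at [(2,0,1)]: h0:-1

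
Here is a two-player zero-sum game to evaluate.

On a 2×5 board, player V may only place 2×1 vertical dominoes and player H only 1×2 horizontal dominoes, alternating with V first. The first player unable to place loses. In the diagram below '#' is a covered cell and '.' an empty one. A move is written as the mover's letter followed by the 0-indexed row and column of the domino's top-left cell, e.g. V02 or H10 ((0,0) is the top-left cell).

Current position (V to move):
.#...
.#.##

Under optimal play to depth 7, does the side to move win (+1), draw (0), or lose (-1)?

value(.#.../.#.##, V) = +1

ply 1, V at .#.../.#.## | V00=-1→##.../##.##; V02=+1→.##../.####*
ply 2, H at .##../.#### | H03=-1→.####/.####*
ply 3, V at .####/.#### | V00=+1→#####/#####*
ply 4: #####/##### is terminal -1 (H); from .#.../.#.## depth 7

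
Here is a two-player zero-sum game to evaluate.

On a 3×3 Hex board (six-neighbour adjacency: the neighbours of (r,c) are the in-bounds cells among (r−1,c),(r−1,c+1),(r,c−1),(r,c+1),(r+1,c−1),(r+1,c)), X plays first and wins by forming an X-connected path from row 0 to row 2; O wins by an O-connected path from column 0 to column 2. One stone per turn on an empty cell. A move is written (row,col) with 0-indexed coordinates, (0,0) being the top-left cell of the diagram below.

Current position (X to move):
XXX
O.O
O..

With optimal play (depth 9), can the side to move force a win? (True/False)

X winning at [XXX/O.O/O..]: False

ply 1, X at XXX/O.O/O.. | (1,1)=-1→XXX/OXO/O..*; (2,1)=-1→XXX/O.O/OX.; (2,2)=-1→XXX/O.O/O.X
ply 2, O at XXX/OXO/O.. | (2,1)=+1→XXX/OXO/OO.*; (2,2)=-1→XXX/OXO/O.O
ply 3: XXX/OXO/OO. is terminal -1 (X); from XXX/O.O/O.. depth 9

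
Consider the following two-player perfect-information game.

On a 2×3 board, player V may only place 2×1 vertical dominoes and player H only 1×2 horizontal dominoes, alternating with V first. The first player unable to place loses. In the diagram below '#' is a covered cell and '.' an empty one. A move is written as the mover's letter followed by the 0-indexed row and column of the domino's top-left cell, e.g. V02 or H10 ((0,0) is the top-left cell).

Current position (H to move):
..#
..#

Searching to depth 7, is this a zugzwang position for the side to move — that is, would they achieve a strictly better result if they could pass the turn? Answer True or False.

p1 H@[..#/..#]: H00[###/..#]+1* H10[..#/###]+1
p2 V@[###/..#] terminal -1; root [..#/..#] d7
pass branch (V moves first from the same position):
  | p1 V@[..#/..#]: V00[#.#/#.#]+1* V01[.##/.##]+1
  | p2 H@[#.#/#.#] terminal -1; root [..#/..#] d7
H moving scores +1; H passing scores -1

zugzwang(..#/..#, H) = False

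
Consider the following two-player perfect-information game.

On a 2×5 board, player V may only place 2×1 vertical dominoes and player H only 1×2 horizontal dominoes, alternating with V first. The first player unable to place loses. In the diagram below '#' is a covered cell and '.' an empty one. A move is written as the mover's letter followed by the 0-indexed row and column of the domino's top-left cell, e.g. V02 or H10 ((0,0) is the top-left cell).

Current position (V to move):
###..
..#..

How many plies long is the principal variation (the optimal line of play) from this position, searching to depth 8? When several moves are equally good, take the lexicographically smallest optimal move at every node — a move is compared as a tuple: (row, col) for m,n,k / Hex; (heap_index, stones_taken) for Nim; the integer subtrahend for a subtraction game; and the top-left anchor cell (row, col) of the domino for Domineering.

p1 V@[###../..#..]: V03[####./..##.]+1* V04[###.#/..#.#]+1
p2 H@[####./..##.]: H10[####./####.]-1*
p3 V@[####./####.]: V04[#####/#####]+1*
p4 H@[#####/#####] terminal -1; root [###../..#..] d8

PV length from [###../..#..]: 3 plies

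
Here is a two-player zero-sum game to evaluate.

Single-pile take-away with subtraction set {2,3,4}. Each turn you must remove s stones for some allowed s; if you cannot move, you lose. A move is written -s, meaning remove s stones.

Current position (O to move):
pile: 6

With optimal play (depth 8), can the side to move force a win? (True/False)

O winning at [6]: False

p1 O@[6]: -2[4]-1* -3[3]-1 -4[2]-1
p2 X@[4]: -2[2]-1 -3[1]+1* -4[0]+1
p3 O@[1] terminal -1; root [6] d8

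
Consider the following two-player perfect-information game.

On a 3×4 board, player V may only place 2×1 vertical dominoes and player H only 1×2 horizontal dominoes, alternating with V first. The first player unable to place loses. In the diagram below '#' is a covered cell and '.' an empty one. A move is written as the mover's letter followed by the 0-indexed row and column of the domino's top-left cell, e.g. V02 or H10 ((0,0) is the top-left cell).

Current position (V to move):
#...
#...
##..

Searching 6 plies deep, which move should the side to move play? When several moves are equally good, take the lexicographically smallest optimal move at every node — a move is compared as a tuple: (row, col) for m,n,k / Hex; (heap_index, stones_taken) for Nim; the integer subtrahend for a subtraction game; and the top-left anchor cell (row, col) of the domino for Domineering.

V's best at [#.../#.../##..]: V02

[#.../#.../##..] V move#1: V01:-1/##../##../##.., V02:+1/#.#./#.#./##..*, V03:-1/#..#/#..#/##.., V12:+1/#.../#.#./###., V13:-1/#.../#..#/##.#
[#.#./#.#./##..] H move#2: H22:-1/#.#./#.#./####*
[#.#./#.#./####] V move#3: V01:+1/###./###./####*, V03:+1/#.##/#.##/####
[###./###./####] end (terminal -1, H#4); searched #.../#.../##.. to 6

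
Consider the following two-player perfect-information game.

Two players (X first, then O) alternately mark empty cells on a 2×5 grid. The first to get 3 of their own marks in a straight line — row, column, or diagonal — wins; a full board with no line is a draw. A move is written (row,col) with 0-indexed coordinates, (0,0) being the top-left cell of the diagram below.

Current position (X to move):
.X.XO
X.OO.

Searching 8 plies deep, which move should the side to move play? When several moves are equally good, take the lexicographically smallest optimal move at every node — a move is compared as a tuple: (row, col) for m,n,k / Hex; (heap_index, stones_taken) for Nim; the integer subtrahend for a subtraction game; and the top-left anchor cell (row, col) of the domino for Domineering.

p1 X@[.X.XO/X.OO.]: (0,0)[XX.XO/X.OO.]-1 (0,2)[.XXXO/X.OO.]+1* (1,1)[.X.XO/XXOO.]-1 (1,4)[.X.XO/X.OOX]-1
p2 O@[.XXXO/X.OO.] terminal -1; root [.X.XO/X.OO.] d8

X's best at [.X.XO/X.OO.]: (0,2)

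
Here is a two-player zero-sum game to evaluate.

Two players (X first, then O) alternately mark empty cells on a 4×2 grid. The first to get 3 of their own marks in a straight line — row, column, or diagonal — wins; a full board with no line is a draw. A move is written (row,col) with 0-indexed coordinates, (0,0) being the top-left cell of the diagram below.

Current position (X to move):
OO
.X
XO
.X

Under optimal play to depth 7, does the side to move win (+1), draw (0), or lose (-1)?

[OO/.X/XO/.X] X move#1: (1,0):+0/OO/XX/XO/.X*, (3,0):+0/OO/.X/XO/XX
[OO/XX/XO/.X] O move#2: (3,0):+0/OO/XX/XO/OX*
[OO/XX/XO/OX] end (terminal +0, X#3); searched OO/.X/XO/.X to 7

value(OO/.X/XO/.X, X) = 0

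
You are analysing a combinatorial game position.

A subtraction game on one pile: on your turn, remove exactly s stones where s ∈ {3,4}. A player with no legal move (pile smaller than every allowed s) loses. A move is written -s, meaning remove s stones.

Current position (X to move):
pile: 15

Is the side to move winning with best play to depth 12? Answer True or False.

ply 1, X at 15 | -3=-1→12*; -4=-1→11
ply 2, O at 12 | -3=+1→9*; -4=+1→8
ply 3, X at 9 | -3=-1→6*; -4=-1→5
ply 4, O at 6 | -3=-1→3; -4=+1→2*
ply 5: 2 is terminal -1 (X); from 15 depth 12

X winning at [15]: False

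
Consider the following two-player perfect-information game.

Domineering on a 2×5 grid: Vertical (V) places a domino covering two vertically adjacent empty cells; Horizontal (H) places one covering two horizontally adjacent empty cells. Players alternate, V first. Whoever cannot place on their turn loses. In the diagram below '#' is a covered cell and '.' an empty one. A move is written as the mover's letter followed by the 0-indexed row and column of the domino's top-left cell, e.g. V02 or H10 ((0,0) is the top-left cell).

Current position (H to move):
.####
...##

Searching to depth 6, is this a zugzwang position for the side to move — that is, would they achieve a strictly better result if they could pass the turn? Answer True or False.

zugzwang(.####/...##, H) = False

ply 1, H at .####/...## | H10=+1→.####/##.##*; H11=-1→.####/.####
ply 2: .####/##.## is terminal -1 (V); from .####/...## depth 6
if H skipped the turn, V would face:
~ ply 1, V at .####/...## | V00=-1→#####/#..##*
~ ply 2, H at #####/#..## | H11=+1→#####/#####*
~ ply 3: #####/##### is terminal -1 (V); from .####/...## depth 6
compare (H): move=+1 vs pass=+1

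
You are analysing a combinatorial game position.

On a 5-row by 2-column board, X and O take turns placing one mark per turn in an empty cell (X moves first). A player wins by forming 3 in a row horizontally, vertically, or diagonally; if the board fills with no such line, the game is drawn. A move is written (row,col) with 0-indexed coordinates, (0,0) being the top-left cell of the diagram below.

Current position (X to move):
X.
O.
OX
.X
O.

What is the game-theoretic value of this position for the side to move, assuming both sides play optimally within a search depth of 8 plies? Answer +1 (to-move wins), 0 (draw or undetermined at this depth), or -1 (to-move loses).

[X./O./OX/.X/O.] X move#1: (0,1):-1/XX/O./OX/.X/O., (1,1):+1/X./OX/OX/.X/O.*, (3,0):+1/X./O./OX/XX/O., (4,1):+1/X./O./OX/.X/OX
[X./OX/OX/.X/O.] end (terminal -1, O#2); searched X./O./OX/.X/O. to 8

value(X./O./OX/.X/O., X) = +1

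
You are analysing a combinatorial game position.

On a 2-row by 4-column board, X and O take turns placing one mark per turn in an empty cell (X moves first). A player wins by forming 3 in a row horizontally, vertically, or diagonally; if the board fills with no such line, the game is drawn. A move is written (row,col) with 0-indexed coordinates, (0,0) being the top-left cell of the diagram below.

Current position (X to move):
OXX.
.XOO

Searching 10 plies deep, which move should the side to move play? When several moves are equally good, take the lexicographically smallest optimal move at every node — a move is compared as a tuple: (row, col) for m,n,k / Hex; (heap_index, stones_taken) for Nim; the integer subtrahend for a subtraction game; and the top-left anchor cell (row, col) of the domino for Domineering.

X's best at [OXX./.XOO]: (0,3)

[OXX./.XOO] X move#1: (0,3):+1/OXXX/.XOO*, (1,0):+0/OXX./XXOO
[OXXX/.XOO] end (terminal -1, O#2); searched OXX./.XOO to 10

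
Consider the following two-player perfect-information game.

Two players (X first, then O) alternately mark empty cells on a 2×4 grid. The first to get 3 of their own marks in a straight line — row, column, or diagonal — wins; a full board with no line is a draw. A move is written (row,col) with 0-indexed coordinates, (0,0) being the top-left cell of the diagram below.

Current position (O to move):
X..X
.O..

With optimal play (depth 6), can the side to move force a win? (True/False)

O winning at [X..X/.O..]: True

p1 O@[X..X/.O..]: (0,1)[XO.X/.O..]+0 (0,2)[X.OX/.O..]+0 (1,0)[X..X/OO..]+0 (1,2)[X..X/.OO.]+1* (1,3)[X..X/.O.O]+0
p2 X@[X..X/.OO.]: (0,1)[XX.X/.OO.]-1* (0,2)[X.XX/.OO.]-1 (1,0)[X..X/XOO.]-1 (1,3)[X..X/.OOX]-1
p3 O@[XX.X/.OO.]: (0,2)[XXOX/.OO.]+1* (1,0)[XX.X/OOO.]+1 (1,3)[XX.X/.OOO]+1
p4 X@[XXOX/.OO.]: (1,0)[XXOX/XOO.]-1* (1,3)[XXOX/.OOX]-1
p5 O@[XXOX/XOO.]: (1,3)[XXOX/XOOO]+1*
p6 X@[XXOX/XOOO] terminal -1; root [X..X/.O..] d6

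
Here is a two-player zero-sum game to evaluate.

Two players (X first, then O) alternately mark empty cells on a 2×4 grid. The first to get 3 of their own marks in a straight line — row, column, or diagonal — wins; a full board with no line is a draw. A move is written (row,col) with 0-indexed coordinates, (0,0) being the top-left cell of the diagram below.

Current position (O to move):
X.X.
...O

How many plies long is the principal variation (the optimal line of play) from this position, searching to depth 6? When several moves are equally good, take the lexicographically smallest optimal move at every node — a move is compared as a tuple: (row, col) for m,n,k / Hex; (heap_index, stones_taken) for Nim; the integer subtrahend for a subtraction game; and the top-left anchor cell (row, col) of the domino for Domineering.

PV length from [X.X./...O]: 5 plies

[X.X./...O] O move#1: (0,1):+0/XOX./...O*, (0,3):-1/X.XO/...O, (1,0):-1/X.X./O..O, (1,1):-1/X.X./.O.O, (1,2):-1/X.X./..OO
[XOX./...O] X move#2: (0,3):+0/XOXX/...O*, (1,0):+0/XOX./X..O, (1,1):+0/XOX./.X.O, (1,2):+0/XOX./..XO
[XOXX/...O] O move#3: (1,0):+0/XOXX/O..O*, (1,1):+0/XOXX/.O.O, (1,2):+0/XOXX/..OO
[XOXX/O..O] X move#4: (1,1):+0/XOXX/OX.O*, (1,2):+0/XOXX/O.XO
[XOXX/OX.O] O move#5: (1,2):+0/XOXX/OXOO*
[XOXX/OXOO] end (terminal +0, X#6); searched X.X./...O to 6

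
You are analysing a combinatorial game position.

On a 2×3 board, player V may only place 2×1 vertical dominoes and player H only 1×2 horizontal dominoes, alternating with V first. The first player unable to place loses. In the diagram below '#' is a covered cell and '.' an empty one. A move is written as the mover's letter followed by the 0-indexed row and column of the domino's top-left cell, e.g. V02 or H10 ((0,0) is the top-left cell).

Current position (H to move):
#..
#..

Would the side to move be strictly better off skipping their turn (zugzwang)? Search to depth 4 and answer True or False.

p1 H@[#../#..]: H01[###/#..]+1* H11[#../###]+1
p2 V@[###/#..] terminal -1; root [#../#..] d4
pass branch (V moves first from the same position):
  | p1 V@[#../#..]: V01[##./##.]+1* V02[#.#/#.#]+1
  | p2 H@[##./##.] terminal -1; root [#../#..] d4
H moving scores +1; H passing scores -1

zugzwang(#../#.., H) = False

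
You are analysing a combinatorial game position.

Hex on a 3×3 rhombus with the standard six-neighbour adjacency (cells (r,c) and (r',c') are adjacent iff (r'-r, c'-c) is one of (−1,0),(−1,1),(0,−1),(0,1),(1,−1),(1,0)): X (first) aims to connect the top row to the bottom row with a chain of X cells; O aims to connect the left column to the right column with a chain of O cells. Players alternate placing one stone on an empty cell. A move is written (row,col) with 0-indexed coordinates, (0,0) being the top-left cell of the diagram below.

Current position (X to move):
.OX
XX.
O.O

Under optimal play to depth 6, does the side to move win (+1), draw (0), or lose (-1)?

value(.OX/XX./O.O, X) = +1

p1 X@[.OX/XX./O.O]: (0,0)[XOX/XX./O.O]-1 (1,2)[.OX/XXX/O.O]-1 (2,1)[.OX/XX./OXO]+1*
p2 O@[.OX/XX./OXO] terminal -1; root [.OX/XX./O.O] d6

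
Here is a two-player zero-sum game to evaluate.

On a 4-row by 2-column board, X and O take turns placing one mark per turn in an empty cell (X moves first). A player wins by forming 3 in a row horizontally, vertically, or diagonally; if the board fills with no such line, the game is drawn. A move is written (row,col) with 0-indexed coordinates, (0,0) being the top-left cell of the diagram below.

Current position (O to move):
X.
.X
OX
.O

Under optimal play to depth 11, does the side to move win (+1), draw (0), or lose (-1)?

value(X./.X/OX/.O, O) = 0

p1 O@[X./.X/OX/.O]: (0,1)[XO/.X/OX/.O]+0* (1,0)[X./OX/OX/.O]-1 (3,0)[X./.X/OX/OO]-1
p2 X@[XO/.X/OX/.O]: (1,0)[XO/XX/OX/.O]+0* (3,0)[XO/.X/OX/XO]+0
p3 O@[XO/XX/OX/.O]: (3,0)[XO/XX/OX/OO]+0*
p4 X@[XO/XX/OX/OO] terminal +0; root [X./.X/OX/.O] d11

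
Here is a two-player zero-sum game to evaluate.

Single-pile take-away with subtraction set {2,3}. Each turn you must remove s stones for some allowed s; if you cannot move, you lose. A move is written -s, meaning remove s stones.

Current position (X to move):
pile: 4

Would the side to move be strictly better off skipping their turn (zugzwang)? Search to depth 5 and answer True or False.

p1 X@[4]: -2[2]-1 -3[1]+1*
p2 O@[1] terminal -1; root [4] d5
if X skipped the turn, O would face:
~ p1 O@[4]: -2[2]-1 -3[1]+1*
~ p2 X@[1] terminal -1; root [4] d5
compare (X): move=+1 vs pass=-1

zugzwang(4, X) = False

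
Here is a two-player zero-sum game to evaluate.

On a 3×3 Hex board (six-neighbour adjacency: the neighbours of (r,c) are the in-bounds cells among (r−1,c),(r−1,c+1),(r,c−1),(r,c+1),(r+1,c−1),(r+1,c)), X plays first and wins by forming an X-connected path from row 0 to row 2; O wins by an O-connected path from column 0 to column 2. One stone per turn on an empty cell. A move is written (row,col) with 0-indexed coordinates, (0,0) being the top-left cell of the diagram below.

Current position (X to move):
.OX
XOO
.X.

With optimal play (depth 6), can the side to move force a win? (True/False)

X winning at [.OX/XOO/.X.]: False

ply 1, X at .OX/XOO/.X. | (0,0)=-1→XOX/XOO/.X.*; (2,0)=-1→.OX/XOO/XX.; (2,2)=-1→.OX/XOO/.XX
ply 2, O at XOX/XOO/.X. | (2,0)=+1→XOX/XOO/OX.*; (2,2)=-1→XOX/XOO/.XO
ply 3: XOX/XOO/OX. is terminal -1 (X); from .OX/XOO/.X. depth 6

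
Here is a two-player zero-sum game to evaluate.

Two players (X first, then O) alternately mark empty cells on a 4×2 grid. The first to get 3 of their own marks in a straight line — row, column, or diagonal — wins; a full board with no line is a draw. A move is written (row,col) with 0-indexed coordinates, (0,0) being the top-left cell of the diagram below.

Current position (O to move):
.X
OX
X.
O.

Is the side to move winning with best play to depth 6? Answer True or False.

O winning at [.X/OX/X./O.]: False

[.X/OX/X./O.] O move#1: (0,0):-1/OX/OX/X./O., (2,1):+0/.X/OX/XO/O.*, (3,1):-1/.X/OX/X./OO
[.X/OX/XO/O.] X move#2: (0,0):+0/XX/OX/XO/O.*, (3,1):+0/.X/OX/XO/OX
[XX/OX/XO/O.] O move#3: (3,1):+0/XX/OX/XO/OO*
[XX/OX/XO/OO] end (terminal +0, X#4); searched .X/OX/X./O. to 6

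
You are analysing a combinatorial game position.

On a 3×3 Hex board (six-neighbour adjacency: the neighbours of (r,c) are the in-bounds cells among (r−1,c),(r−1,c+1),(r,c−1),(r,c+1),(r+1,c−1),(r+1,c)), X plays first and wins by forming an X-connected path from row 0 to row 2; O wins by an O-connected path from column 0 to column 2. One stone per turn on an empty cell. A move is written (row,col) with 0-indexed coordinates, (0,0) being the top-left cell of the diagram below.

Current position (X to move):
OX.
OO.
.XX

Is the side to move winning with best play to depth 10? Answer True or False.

X winning at [OX./OO./.XX]: False

[OX./OO./.XX] X move#1: (0,2):-1/OXX/OO./.XX*, (1,2):-1/OX./OOX/.XX, (2,0):-1/OX./OO./XXX
[OXX/OO./.XX] O move#2: (1,2):+1/OXX/OOO/.XX*, (2,0):-1/OXX/OO./OXX
[OXX/OOO/.XX] end (terminal -1, X#3); searched OX./OO./.XX to 10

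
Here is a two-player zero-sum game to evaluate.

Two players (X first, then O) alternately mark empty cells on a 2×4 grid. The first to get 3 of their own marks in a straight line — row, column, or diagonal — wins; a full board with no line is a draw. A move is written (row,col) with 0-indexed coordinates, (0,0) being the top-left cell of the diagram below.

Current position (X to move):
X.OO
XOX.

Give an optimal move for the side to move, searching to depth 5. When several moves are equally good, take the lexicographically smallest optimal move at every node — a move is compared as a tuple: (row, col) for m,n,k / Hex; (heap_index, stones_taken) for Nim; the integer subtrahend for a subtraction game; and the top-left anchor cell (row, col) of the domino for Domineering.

[X.OO/XOX.] X move#1: (0,1):+0/XXOO/XOX.*, (1,3):-1/X.OO/XOXX
[XXOO/XOX.] O move#2: (1,3):+0/XXOO/XOXO*
[XXOO/XOXO] end (terminal +0, X#3); searched X.OO/XOX. to 5

X's best at [X.OO/XOX.]: (0,1)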